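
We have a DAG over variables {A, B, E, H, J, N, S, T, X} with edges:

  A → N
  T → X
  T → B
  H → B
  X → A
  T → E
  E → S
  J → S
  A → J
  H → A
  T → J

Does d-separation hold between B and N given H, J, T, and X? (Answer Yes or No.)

We examine all 4 paths between B and N:
  1. B ← T → J ← A → N — T:fork[blocks]; J:collider[open]; A:fork[open] ⇒ blocked
  2. B ← T → X → A → N — T:fork[blocks]; X:chain[blocks]; A:chain[open] ⇒ blocked
  3. B ← T → E → S ← J ← A → N — T:fork[blocks]; E:chain[open]; S:collider[blocks]; J:chain[blocks]; A:fork[open] ⇒ blocked
  4. B ← H → A → N — H:fork[blocks]; A:chain[open] ⇒ blocked
Every path is blocked, so B and N are d-separated given {H, J, T, X}.

Yes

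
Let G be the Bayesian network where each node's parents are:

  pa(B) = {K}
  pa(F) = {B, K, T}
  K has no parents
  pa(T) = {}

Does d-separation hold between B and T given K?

Yes — B and T are d-separated given {K}.

We examine all 2 paths between B and T:
  1. B → F ← T — F:collider[blocks] ⇒ blocked
  2. B ← K → F ← T — K:fork[blocks]; F:collider[blocks] ⇒ blocked
Every path is blocked, so B and T are d-separated given {K}.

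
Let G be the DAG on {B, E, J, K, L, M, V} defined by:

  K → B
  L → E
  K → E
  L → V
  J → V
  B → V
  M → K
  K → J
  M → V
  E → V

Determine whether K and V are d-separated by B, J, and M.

No

Enumerating the 5 paths from K to V and testing each for blocking by {B, J, M}:
Path 1: K ← M → V
  M is a fork here and M is conditioned on, so the path is blocked at M.
Path 2: K → B → V
  B is a chain here and B is conditioned on, so the path is blocked at B.
Path 3: K → J → V
  J is a chain here and J is conditioned on, so the path is blocked at J.
Path 4: K → E → V
  E is a chain and E is not conditioned on — no node blocks this path, so it is active.
Path 5: K → E ← L → V
  E is a collider here and neither E nor any of its descendants is conditioned on, so the collider stays closed — the path is blocked at E.
Since the path K → E → V is active, K and V are not d-separated given {B, J, M}.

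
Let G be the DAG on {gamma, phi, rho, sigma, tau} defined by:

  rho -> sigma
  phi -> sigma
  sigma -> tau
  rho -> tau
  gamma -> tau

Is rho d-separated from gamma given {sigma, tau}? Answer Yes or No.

No — rho and gamma are not d-separated given {sigma, tau}.

2 paths connect rho and gamma; each must be blocked for d-separation to hold:
  1. rho → sigma → tau ← gamma — sigma:chain[blocks]; tau:collider[open] ⇒ blocked
  2. rho → tau ← gamma — tau:collider[open] ⇒ active
Because an active path exists, rho and gamma are not d-separated.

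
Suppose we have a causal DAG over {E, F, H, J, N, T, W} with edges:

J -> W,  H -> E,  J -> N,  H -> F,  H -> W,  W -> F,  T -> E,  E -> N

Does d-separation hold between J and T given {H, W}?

There are 3 undirected paths between J and T; checking each against the conditioning set {H, W}:
Path 1: J → N ← E ← T
  N is a collider here and neither N nor any of its descendants is conditioned on, so the collider stays closed — the path is blocked at N.
Path 2: J → W → F ← H → E ← T
  W is a chain here and W is conditioned on, so the path is blocked at W.
Path 3: J → W ← H → E ← T
  H is a fork here and H is conditioned on, so the path is blocked at H.
Since every path is blocked, d-separation holds.

Yes — J and T are d-separated given {H, W}.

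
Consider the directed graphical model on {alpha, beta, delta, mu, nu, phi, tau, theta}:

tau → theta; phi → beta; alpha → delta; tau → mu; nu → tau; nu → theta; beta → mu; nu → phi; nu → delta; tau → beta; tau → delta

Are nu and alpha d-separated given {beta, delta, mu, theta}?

No

5 paths connect nu and alpha; each must be blocked for d-separation to hold:
Path 1: nu → delta ← alpha
  delta is a collider and delta is conditioned on, which opens it — no node blocks this path, so it is active.
Path 2: nu → phi → beta ← tau → delta ← alpha
  phi is a chain and phi is not conditioned on; beta is a collider and beta is conditioned on, which opens it; tau is a fork and tau is not conditioned on; delta is a collider and delta is conditioned on, which opens it — no node blocks this path, so it is active.
Path 3: nu → phi → beta → mu ← tau → delta ← alpha
  beta is a chain here and beta is conditioned on, so the path is blocked at beta.
Path 4: nu → tau → delta ← alpha
  tau is a chain and tau is not conditioned on; delta is a collider and delta is conditioned on, which opens it — no node blocks this path, so it is active.
Path 5: nu → theta ← tau → delta ← alpha
  theta is a collider and theta is conditioned on, which opens it; tau is a fork and tau is not conditioned on; delta is a collider and delta is conditioned on, which opens it — no node blocks this path, so it is active.
Because an active path exists, nu and alpha are not d-separated.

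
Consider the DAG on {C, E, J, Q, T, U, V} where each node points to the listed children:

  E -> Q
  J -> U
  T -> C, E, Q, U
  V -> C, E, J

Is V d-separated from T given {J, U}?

We examine all 4 paths between V and T:
  1. V → J → U ← T — J:chain[blocks]; U:collider[open] ⇒ blocked
  2. V → E → Q ← T — E:chain[open]; Q:collider[blocks] ⇒ blocked
  3. V → E ← T — E:collider[blocks] ⇒ blocked
  4. V → C ← T — C:collider[blocks] ⇒ blocked
Every path is blocked, so V and T are d-separated given {J, U}.

Yes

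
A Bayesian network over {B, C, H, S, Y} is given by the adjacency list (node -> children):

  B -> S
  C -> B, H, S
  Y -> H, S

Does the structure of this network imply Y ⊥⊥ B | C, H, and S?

No — Y and B are not d-separated given {C, H, S}.

Enumerating the 4 paths from Y to B and testing each for blocking by {C, H, S}:
  1. Y → H ← C → S ← B — H:collider[open]; C:fork[blocks]; S:collider[open] ⇒ blocked
  2. Y → H ← C → B — H:collider[open]; C:fork[blocks] ⇒ blocked
  3. Y → S ← C → B — S:collider[open]; C:fork[blocks] ⇒ blocked
  4. Y → S ← B — S:collider[open] ⇒ active
Because an active path exists, Y and B are not d-separated.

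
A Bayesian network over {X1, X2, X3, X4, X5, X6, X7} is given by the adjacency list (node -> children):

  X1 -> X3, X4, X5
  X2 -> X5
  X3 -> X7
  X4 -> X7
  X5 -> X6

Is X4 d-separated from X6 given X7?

No

2 paths connect X4 and X6; each must be blocked for d-separation to hold:
  1. X4 ← X1 → X5 → X6 — X1:fork[open]; X5:chain[open] ⇒ active
  2. X4 → X7 ← X3 ← X1 → X5 → X6 — X7:collider[open]; X3:chain[open]; X1:fork[open]; X5:chain[open] ⇒ active
Because an active path exists, X4 and X6 are not d-separated.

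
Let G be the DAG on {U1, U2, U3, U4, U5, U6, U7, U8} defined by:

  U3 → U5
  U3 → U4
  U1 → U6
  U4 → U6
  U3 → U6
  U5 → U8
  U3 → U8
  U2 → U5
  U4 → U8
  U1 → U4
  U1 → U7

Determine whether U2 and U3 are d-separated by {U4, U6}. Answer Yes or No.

5 paths connect U2 and U3; each must be blocked for d-separation to hold:
Path 1: U2 → U5 ← U3
  U5 is a collider here and neither U5 nor any of its descendants is conditioned on, so the collider stays closed — the path is blocked at U5.
Path 2: U2 → U5 → U8 ← U3
  U8 is a collider here and neither U8 nor any of its descendants is conditioned on, so the collider stays closed — the path is blocked at U8.
Path 3: U2 → U5 → U8 ← U4 ← U1 → U6 ← U3
  U8 is a collider here and neither U8 nor any of its descendants is conditioned on, so the collider stays closed — the path is blocked at U8.
Path 4: U2 → U5 → U8 ← U4 ← U3
  U8 is a collider here and neither U8 nor any of its descendants is conditioned on, so the collider stays closed — the path is blocked at U8.
Path 5: U2 → U5 → U8 ← U4 → U6 ← U3
  U8 is a collider here and neither U8 nor any of its descendants is conditioned on, so the collider stays closed — the path is blocked at U8.
Since every path is blocked, d-separation holds.

Yes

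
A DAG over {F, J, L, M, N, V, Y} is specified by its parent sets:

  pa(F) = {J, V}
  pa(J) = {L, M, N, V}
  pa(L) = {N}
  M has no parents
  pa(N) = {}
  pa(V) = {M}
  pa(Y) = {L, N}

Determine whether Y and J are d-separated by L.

No — Y and J are not d-separated given {L}.

We examine all 4 paths between Y and J:
Path 1: Y ← N → L → J
  L is a chain here and L is conditioned on, so the path is blocked at L.
Path 2: Y ← N → J
  N is a fork and N is not conditioned on — no node blocks this path, so it is active.
Path 3: Y ← L ← N → J
  L is a chain here and L is conditioned on, so the path is blocked at L.
Path 4: Y ← L → J
  L is a fork here and L is conditioned on, so the path is blocked at L.
Because an active path exists, Y and J are not d-separated.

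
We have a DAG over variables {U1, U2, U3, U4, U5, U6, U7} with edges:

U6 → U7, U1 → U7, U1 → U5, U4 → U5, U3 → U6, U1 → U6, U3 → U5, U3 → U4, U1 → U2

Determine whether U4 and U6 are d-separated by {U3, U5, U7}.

No

Enumerating the 6 paths from U4 to U6 and testing each for blocking by {U3, U5, U7}:
Path 1: U4 → U5 ← U1 → U7 ← U6
  U5 is a collider and U5 is conditioned on, which opens it; U1 is a fork and U1 is not conditioned on; U7 is a collider and U7 is conditioned on, which opens it — no node blocks this path, so it is active.
Path 2: U4 → U5 ← U1 → U6
  U5 is a collider and U5 is conditioned on, which opens it; U1 is a fork and U1 is not conditioned on — no node blocks this path, so it is active.
Path 3: U4 → U5 ← U3 → U6
  U3 is a fork here and U3 is conditioned on, so the path is blocked at U3.
Path 4: U4 ← U3 → U5 ← U1 → U7 ← U6
  U3 is a fork here and U3 is conditioned on, so the path is blocked at U3.
Path 5: U4 ← U3 → U5 ← U1 → U6
  U3 is a fork here and U3 is conditioned on, so the path is blocked at U3.
Path 6: U4 ← U3 → U6
  U3 is a fork here and U3 is conditioned on, so the path is blocked at U3.
Since the path U4 → U5 ← U1 → U7 ← U6 is active, U4 and U6 are not d-separated given {U3, U5, U7}.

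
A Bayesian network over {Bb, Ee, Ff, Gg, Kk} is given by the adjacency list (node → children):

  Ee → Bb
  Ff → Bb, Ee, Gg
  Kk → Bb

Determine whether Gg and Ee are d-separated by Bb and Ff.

There are 2 undirected paths between Gg and Ee; checking each against the conditioning set {Bb, Ff}:
  1. Gg ← Ff → Bb ← Ee — Ff:fork[blocks]; Bb:collider[open] ⇒ blocked
  2. Gg ← Ff → Ee — Ff:fork[blocks] ⇒ blocked
Every path is blocked, so Gg and Ee are d-separated given {Bb, Ff}.

Yes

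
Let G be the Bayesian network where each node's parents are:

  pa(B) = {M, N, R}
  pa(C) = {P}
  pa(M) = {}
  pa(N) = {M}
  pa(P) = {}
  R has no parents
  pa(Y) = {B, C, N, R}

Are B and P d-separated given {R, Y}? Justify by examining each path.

There are 4 undirected paths between B and P; checking each against the conditioning set {R, Y}:
  1. B ← M → N → Y ← C ← P — M:fork[open]; N:chain[open]; Y:collider[open]; C:chain[open] ⇒ active
  2. B ← R → Y ← C ← P — R:fork[blocks]; Y:collider[open]; C:chain[open] ⇒ blocked
  3. B ← N → Y ← C ← P — N:fork[open]; Y:collider[open]; C:chain[open] ⇒ active
  4. B → Y ← C ← P — Y:collider[open]; C:chain[open] ⇒ active
Because an active path exists, B and P are not d-separated.

No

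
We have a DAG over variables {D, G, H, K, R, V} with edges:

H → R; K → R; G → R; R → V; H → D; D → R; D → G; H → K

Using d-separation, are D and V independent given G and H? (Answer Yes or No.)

We examine all 4 paths between D and V:
Path 1: D ← H → K → R → V
  H is a fork here and H is conditioned on, so the path is blocked at H.
Path 2: D ← H → R → V
  H is a fork here and H is conditioned on, so the path is blocked at H.
Path 3: D → R → V
  R is a chain and R is not conditioned on — no node blocks this path, so it is active.
Path 4: D → G → R → V
  G is a chain here and G is conditioned on, so the path is blocked at G.
At least one path is unblocked, so d-separation fails.

No — D and V are not d-separated given {G, H}.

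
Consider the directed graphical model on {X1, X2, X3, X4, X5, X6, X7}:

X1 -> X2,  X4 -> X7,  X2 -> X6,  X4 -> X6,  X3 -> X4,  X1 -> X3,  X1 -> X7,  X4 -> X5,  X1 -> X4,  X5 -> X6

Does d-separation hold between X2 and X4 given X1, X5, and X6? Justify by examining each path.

5 paths connect X2 and X4; each must be blocked for d-separation to hold:
Path 1: X2 ← X1 → X3 → X4
  X1 is a fork here and X1 is conditioned on, so the path is blocked at X1.
Path 2: X2 ← X1 → X4
  X1 is a fork here and X1 is conditioned on, so the path is blocked at X1.
Path 3: X2 ← X1 → X7 ← X4
  X1 is a fork here and X1 is conditioned on, so the path is blocked at X1.
Path 4: X2 → X6 ← X5 ← X4
  X5 is a chain here and X5 is conditioned on, so the path is blocked at X5.
Path 5: X2 → X6 ← X4
  X6 is a collider and X6 is conditioned on, which opens it — no node blocks this path, so it is active.
At least one path is unblocked, so d-separation fails.

No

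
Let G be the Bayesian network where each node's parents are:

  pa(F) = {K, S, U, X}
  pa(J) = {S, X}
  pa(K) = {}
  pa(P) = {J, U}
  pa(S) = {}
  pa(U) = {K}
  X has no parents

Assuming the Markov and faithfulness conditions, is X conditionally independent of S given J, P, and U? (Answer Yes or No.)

No

We examine all 6 paths between X and S:
Path 1: X → J → P ← U ← K → F ← S
  J is a chain here and J is conditioned on, so the path is blocked at J.
Path 2: X → J → P ← U → F ← S
  J is a chain here and J is conditioned on, so the path is blocked at J.
Path 3: X → J ← S
  J is a collider and J is conditioned on, which opens it — no node blocks this path, so it is active.
Path 4: X → F ← K → U → P ← J ← S
  F is a collider here and neither F nor any of its descendants is conditioned on, so the collider stays closed — the path is blocked at F.
Path 5: X → F ← U → P ← J ← S
  F is a collider here and neither F nor any of its descendants is conditioned on, so the collider stays closed — the path is blocked at F.
Path 6: X → F ← S
  F is a collider here and neither F nor any of its descendants is conditioned on, so the collider stays closed — the path is blocked at F.
Since the path X → J ← S is active, X and S are not d-separated given {J, P, U}.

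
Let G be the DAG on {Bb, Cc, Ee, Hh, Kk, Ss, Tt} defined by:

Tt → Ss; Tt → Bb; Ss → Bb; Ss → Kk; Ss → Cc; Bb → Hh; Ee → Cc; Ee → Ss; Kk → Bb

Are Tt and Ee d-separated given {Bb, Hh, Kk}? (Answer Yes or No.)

6 paths connect Tt and Ee; each must be blocked for d-separation to hold:
  1. Tt → Ss ← Ee — Ss:collider[open] ⇒ active
  2. Tt → Ss → Cc ← Ee — Ss:chain[open]; Cc:collider[blocks] ⇒ blocked
  3. Tt → Bb ← Ss ← Ee — Bb:collider[open]; Ss:chain[open] ⇒ active
  4. Tt → Bb ← Ss → Cc ← Ee — Bb:collider[open]; Ss:fork[open]; Cc:collider[blocks] ⇒ blocked
  5. Tt → Bb ← Kk ← Ss ← Ee — Bb:collider[open]; Kk:chain[blocks]; Ss:chain[open] ⇒ blocked
  6. Tt → Bb ← Kk ← Ss → Cc ← Ee — Bb:collider[open]; Kk:chain[blocks]; Ss:fork[open]; Cc:collider[blocks] ⇒ blocked
Because an active path exists, Tt and Ee are not d-separated.

No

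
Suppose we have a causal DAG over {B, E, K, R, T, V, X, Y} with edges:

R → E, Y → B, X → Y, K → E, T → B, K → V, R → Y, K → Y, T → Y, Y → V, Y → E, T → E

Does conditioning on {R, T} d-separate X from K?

We examine all 6 paths between X and K:
  1. X → Y ← K — Y:collider[blocks] ⇒ blocked
  2. X → Y ← T → E ← K — Y:collider[blocks]; T:fork[blocks]; E:collider[blocks] ⇒ blocked
  3. X → Y → V ← K — Y:chain[open]; V:collider[blocks] ⇒ blocked
  4. X → Y ← R → E ← K — Y:collider[blocks]; R:fork[blocks]; E:collider[blocks] ⇒ blocked
  5. X → Y → B ← T → E ← K — Y:chain[open]; B:collider[blocks]; T:fork[blocks]; E:collider[blocks] ⇒ blocked
  6. X → Y → E ← K — Y:chain[open]; E:collider[blocks] ⇒ blocked
Every path is blocked, so X and K are d-separated given {R, T}.

Yes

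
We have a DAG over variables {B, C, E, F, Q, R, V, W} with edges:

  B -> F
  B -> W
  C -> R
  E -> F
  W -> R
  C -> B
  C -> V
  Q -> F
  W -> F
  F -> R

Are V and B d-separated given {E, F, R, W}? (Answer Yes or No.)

No

We examine all 5 paths between V and B:
Path 1: V ← C → B
  C is a fork and C is not conditioned on — no node blocks this path, so it is active.
Path 2: V ← C → R ← W ← B
  W is a chain here and W is conditioned on, so the path is blocked at W.
Path 3: V ← C → R ← W → F ← B
  W is a fork here and W is conditioned on, so the path is blocked at W.
Path 4: V ← C → R ← F ← W ← B
  F is a chain here and F is conditioned on, so the path is blocked at F.
Path 5: V ← C → R ← F ← B
  F is a chain here and F is conditioned on, so the path is blocked at F.
Since the path V ← C → B is active, V and B are not d-separated given {E, F, R, W}.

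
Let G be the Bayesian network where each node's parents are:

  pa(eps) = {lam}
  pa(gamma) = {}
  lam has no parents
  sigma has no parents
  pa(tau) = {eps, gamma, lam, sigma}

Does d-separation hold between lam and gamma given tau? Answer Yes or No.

No — lam and gamma are not d-separated given {tau}.

There are 2 undirected paths between lam and gamma; checking each against the conditioning set {tau}:
Path 1: lam → tau ← gamma
  tau is a collider and tau is conditioned on, which opens it — no node blocks this path, so it is active.
Path 2: lam → eps → tau ← gamma
  eps is a chain and eps is not conditioned on; tau is a collider and tau is conditioned on, which opens it — no node blocks this path, so it is active.
Because an active path exists, lam and gamma are not d-separated.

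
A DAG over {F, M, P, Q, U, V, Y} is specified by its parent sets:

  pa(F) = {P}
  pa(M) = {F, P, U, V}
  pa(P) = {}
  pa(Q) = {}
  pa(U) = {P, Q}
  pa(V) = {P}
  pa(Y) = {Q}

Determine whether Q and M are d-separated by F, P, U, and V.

There are 4 undirected paths between Q and M; checking each against the conditioning set {F, P, U, V}:
Path 1: Q → U → M
  U is a chain here and U is conditioned on, so the path is blocked at U.
Path 2: Q → U ← P → M
  P is a fork here and P is conditioned on, so the path is blocked at P.
Path 3: Q → U ← P → V → M
  P is a fork here and P is conditioned on, so the path is blocked at P.
Path 4: Q → U ← P → F → M
  P is a fork here and P is conditioned on, so the path is blocked at P.
All paths are blocked; Q ⊥ M | {F, P, U, V} holds.

Yes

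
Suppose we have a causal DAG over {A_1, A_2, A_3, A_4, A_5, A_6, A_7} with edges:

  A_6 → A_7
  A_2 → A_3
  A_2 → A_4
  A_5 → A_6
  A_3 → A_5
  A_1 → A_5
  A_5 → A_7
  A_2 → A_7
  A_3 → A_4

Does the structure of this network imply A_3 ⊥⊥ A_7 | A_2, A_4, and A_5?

Yes

4 paths connect A_3 and A_7; each must be blocked for d-separation to hold:
Path 1: A_3 → A_5 → A_6 → A_7
  A_5 is a chain here and A_5 is conditioned on, so the path is blocked at A_5.
Path 2: A_3 → A_5 → A_7
  A_5 is a chain here and A_5 is conditioned on, so the path is blocked at A_5.
Path 3: A_3 ← A_2 → A_7
  A_2 is a fork here and A_2 is conditioned on, so the path is blocked at A_2.
Path 4: A_3 → A_4 ← A_2 → A_7
  A_2 is a fork here and A_2 is conditioned on, so the path is blocked at A_2.
Since every path is blocked, d-separation holds.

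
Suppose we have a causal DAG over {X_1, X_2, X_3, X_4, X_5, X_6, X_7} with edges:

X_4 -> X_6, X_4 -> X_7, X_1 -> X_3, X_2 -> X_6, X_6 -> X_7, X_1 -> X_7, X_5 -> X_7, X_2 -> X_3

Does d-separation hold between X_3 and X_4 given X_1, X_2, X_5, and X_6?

4 paths connect X_3 and X_4; each must be blocked for d-separation to hold:
Path 1: X_3 ← X_2 → X_6 → X_7 ← X_4
  X_2 is a fork here and X_2 is conditioned on, so the path is blocked at X_2.
Path 2: X_3 ← X_2 → X_6 ← X_4
  X_2 is a fork here and X_2 is conditioned on, so the path is blocked at X_2.
Path 3: X_3 ← X_1 → X_7 ← X_6 ← X_4
  X_1 is a fork here and X_1 is conditioned on, so the path is blocked at X_1.
Path 4: X_3 ← X_1 → X_7 ← X_4
  X_1 is a fork here and X_1 is conditioned on, so the path is blocked at X_1.
All paths are blocked; X_3 ⊥ X_4 | {X_1, X_2, X_5, X_6} holds.

Yes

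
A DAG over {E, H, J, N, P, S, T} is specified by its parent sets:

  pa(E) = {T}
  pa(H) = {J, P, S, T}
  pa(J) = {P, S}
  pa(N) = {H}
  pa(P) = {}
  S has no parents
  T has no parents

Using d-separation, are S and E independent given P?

Enumerating the 3 paths from S to E and testing each for blocking by {P}:
Path 1: S → H ← T → E
  H is a collider here and neither H nor any of its descendants is conditioned on, so the collider stays closed — the path is blocked at H.
Path 2: S → J ← P → H ← T → E
  J is a collider here and neither J nor any of its descendants is conditioned on, so the collider stays closed — the path is blocked at J.
Path 3: S → J → H ← T → E
  H is a collider here and neither H nor any of its descendants is conditioned on, so the collider stays closed — the path is blocked at H.
Since every path is blocked, d-separation holds.

Yes — S and E are d-separated given {P}.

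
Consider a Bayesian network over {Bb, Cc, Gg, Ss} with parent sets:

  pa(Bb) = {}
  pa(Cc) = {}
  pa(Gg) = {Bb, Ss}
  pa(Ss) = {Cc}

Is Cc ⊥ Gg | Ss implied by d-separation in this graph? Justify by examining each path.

Only one path connects Cc and Gg:
Path 1: Cc → Ss → Gg
  Ss is a chain here and Ss is conditioned on, so the path is blocked at Ss.
All paths are blocked; Cc ⊥ Gg | {Ss} holds.

Yes — Cc and Gg are d-separated given {Ss}.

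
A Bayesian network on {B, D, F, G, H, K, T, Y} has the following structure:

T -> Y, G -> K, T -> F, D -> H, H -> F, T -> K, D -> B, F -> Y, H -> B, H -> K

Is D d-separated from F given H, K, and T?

Enumerating the 6 paths from D to F and testing each for blocking by {H, K, T}:
Path 1: D → H → F
  H is a chain here and H is conditioned on, so the path is blocked at H.
Path 2: D → H → K ← T → F
  H is a chain here and H is conditioned on, so the path is blocked at H.
Path 3: D → H → K ← T → Y ← F
  H is a chain here and H is conditioned on, so the path is blocked at H.
Path 4: D → B ← H → F
  B is a collider here and neither B nor any of its descendants is conditioned on, so the collider stays closed — the path is blocked at B.
Path 5: D → B ← H → K ← T → F
  B is a collider here and neither B nor any of its descendants is conditioned on, so the collider stays closed — the path is blocked at B.
Path 6: D → B ← H → K ← T → Y ← F
  B is a collider here and neither B nor any of its descendants is conditioned on, so the collider stays closed — the path is blocked at B.
Since every path is blocked, d-separation holds.

Yes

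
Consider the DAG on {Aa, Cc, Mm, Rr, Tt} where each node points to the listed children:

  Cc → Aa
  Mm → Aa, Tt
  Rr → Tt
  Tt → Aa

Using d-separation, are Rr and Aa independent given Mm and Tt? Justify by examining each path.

Yes — Rr and Aa are d-separated given {Mm, Tt}.

Enumerating the 2 paths from Rr to Aa and testing each for blocking by {Mm, Tt}:
  1. Rr → Tt → Aa — Tt:chain[blocks] ⇒ blocked
  2. Rr → Tt ← Mm → Aa — Tt:collider[open]; Mm:fork[blocks] ⇒ blocked
All paths are blocked; Rr ⊥ Aa | {Mm, Tt} holds.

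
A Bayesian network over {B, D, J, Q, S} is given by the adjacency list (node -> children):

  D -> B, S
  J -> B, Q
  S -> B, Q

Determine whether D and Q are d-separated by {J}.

No — D and Q are not d-separated given {J}.

There are 4 undirected paths between D and Q; checking each against the conditioning set {J}:
Path 1: D → B ← J → Q
  B is a collider here and neither B nor any of its descendants is conditioned on, so the collider stays closed — the path is blocked at B.
Path 2: D → B ← S → Q
  B is a collider here and neither B nor any of its descendants is conditioned on, so the collider stays closed — the path is blocked at B.
Path 3: D → S → Q
  S is a chain and S is not conditioned on — no node blocks this path, so it is active.
Path 4: D → S → B ← J → Q
  B is a collider here and neither B nor any of its descendants is conditioned on, so the collider stays closed — the path is blocked at B.
At least one path is unblocked, so d-separation fails.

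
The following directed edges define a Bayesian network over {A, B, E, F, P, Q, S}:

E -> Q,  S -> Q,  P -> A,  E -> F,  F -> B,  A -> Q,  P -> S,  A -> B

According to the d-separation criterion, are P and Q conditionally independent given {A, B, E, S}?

Enumerating the 3 paths from P to Q and testing each for blocking by {A, B, E, S}:
Path 1: P → A → Q
  A is a chain here and A is conditioned on, so the path is blocked at A.
Path 2: P → A → B ← F ← E → Q
  A is a chain here and A is conditioned on, so the path is blocked at A.
Path 3: P → S → Q
  S is a chain here and S is conditioned on, so the path is blocked at S.
Every path is blocked, so P and Q are d-separated given {A, B, E, S}.

Yes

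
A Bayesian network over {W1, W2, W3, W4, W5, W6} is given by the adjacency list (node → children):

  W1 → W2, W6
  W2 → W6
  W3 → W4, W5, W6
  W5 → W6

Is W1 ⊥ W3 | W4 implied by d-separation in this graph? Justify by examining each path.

Yes

4 paths connect W1 and W3; each must be blocked for d-separation to hold:
Path 1: W1 → W2 → W6 ← W5 ← W3
  W6 is a collider here and neither W6 nor any of its descendants is conditioned on, so the collider stays closed — the path is blocked at W6.
Path 2: W1 → W2 → W6 ← W3
  W6 is a collider here and neither W6 nor any of its descendants is conditioned on, so the collider stays closed — the path is blocked at W6.
Path 3: W1 → W6 ← W5 ← W3
  W6 is a collider here and neither W6 nor any of its descendants is conditioned on, so the collider stays closed — the path is blocked at W6.
Path 4: W1 → W6 ← W3
  W6 is a collider here and neither W6 nor any of its descendants is conditioned on, so the collider stays closed — the path is blocked at W6.
Every path is blocked, so W1 and W3 are d-separated given {W4}.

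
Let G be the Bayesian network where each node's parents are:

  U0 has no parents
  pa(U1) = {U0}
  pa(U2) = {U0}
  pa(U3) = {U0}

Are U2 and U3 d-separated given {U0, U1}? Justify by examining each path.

Yes — U2 and U3 are d-separated given {U0, U1}.

There is one path between U2 and U3:
Path 1: U2 ← U0 → U3
  U0 is a fork here and U0 is conditioned on, so the path is blocked at U0.
All paths are blocked; U2 ⊥ U3 | {U0, U1} holds.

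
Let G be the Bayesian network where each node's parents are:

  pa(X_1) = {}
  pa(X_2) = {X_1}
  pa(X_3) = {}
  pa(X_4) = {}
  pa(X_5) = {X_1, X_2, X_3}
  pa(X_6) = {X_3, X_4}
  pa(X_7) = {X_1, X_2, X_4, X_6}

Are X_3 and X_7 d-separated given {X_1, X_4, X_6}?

Enumerating the 6 paths from X_3 to X_7 and testing each for blocking by {X_1, X_4, X_6}:
  1. X_3 → X_5 ← X_2 ← X_1 → X_7 — X_5:collider[blocks]; X_2:chain[open]; X_1:fork[blocks] ⇒ blocked
  2. X_3 → X_5 ← X_2 → X_7 — X_5:collider[blocks]; X_2:fork[open] ⇒ blocked
  3. X_3 → X_5 ← X_1 → X_2 → X_7 — X_5:collider[blocks]; X_1:fork[blocks]; X_2:chain[open] ⇒ blocked
  4. X_3 → X_5 ← X_1 → X_7 — X_5:collider[blocks]; X_1:fork[blocks] ⇒ blocked
  5. X_3 → X_6 ← X_4 → X_7 — X_6:collider[open]; X_4:fork[blocks] ⇒ blocked
  6. X_3 → X_6 → X_7 — X_6:chain[blocks] ⇒ blocked
All paths are blocked; X_3 ⊥ X_7 | {X_1, X_4, X_6} holds.

Yes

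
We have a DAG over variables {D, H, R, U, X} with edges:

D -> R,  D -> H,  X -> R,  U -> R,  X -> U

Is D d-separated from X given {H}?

Yes

There are 2 undirected paths between D and X; checking each against the conditioning set {H}:
  1. D → R ← X — R:collider[blocks] ⇒ blocked
  2. D → R ← U ← X — R:collider[blocks]; U:chain[open] ⇒ blocked
All paths are blocked; D ⊥ X | {H} holds.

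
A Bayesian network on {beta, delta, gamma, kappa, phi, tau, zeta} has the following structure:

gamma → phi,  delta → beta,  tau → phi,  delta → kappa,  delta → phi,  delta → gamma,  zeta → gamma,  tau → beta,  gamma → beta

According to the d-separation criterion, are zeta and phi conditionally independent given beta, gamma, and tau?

Enumerating the 5 paths from zeta to phi and testing each for blocking by {beta, gamma, tau}:
Path 1: zeta → gamma → phi
  gamma is a chain here and gamma is conditioned on, so the path is blocked at gamma.
Path 2: zeta → gamma ← delta → phi
  gamma is a collider and gamma is conditioned on, which opens it; delta is a fork and delta is not conditioned on — no node blocks this path, so it is active.
Path 3: zeta → gamma ← delta → beta ← tau → phi
  tau is a fork here and tau is conditioned on, so the path is blocked at tau.
Path 4: zeta → gamma → beta ← delta → phi
  gamma is a chain here and gamma is conditioned on, so the path is blocked at gamma.
Path 5: zeta → gamma → beta ← tau → phi
  gamma is a chain here and gamma is conditioned on, so the path is blocked at gamma.
Since the path zeta → gamma ← delta → phi is active, zeta and phi are not d-separated given {beta, gamma, tau}.

No — zeta and phi are not d-separated given {beta, gamma, tau}.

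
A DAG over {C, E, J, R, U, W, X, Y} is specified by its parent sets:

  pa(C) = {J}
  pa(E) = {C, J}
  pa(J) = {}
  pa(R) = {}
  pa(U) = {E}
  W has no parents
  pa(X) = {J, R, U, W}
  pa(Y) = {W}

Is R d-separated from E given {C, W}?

Yes — R and E are d-separated given {C, W}.

There are 3 undirected paths between R and E; checking each against the conditioning set {C, W}:
Path 1: R → X ← J → C → E
  X is a collider here and neither X nor any of its descendants is conditioned on, so the collider stays closed — the path is blocked at X.
Path 2: R → X ← J → E
  X is a collider here and neither X nor any of its descendants is conditioned on, so the collider stays closed — the path is blocked at X.
Path 3: R → X ← U ← E
  X is a collider here and neither X nor any of its descendants is conditioned on, so the collider stays closed — the path is blocked at X.
Every path is blocked, so R and E are d-separated given {C, W}.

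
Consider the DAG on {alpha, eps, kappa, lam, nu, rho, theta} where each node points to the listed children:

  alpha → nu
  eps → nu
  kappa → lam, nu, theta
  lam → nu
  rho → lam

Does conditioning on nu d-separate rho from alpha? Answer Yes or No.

Enumerating the 2 paths from rho to alpha and testing each for blocking by {nu}:
Path 1: rho → lam ← kappa → nu ← alpha
  lam is a collider and its descendant nu is conditioned on, which opens it; kappa is a fork and kappa is not conditioned on; nu is a collider and nu is conditioned on, which opens it — no node blocks this path, so it is active.
Path 2: rho → lam → nu ← alpha
  lam is a chain and lam is not conditioned on; nu is a collider and nu is conditioned on, which opens it — no node blocks this path, so it is active.
Because an active path exists, rho and alpha are not d-separated.

No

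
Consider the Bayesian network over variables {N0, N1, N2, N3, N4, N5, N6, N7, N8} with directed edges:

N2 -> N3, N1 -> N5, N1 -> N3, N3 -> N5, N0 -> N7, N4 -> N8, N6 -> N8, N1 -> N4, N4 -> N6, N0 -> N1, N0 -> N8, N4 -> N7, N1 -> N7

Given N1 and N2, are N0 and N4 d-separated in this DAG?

Yes

6 paths connect N0 and N4; each must be blocked for d-separation to hold:
Path 1: N0 → N8 ← N6 ← N4
  N8 is a collider here and neither N8 nor any of its descendants is conditioned on, so the collider stays closed — the path is blocked at N8.
Path 2: N0 → N8 ← N4
  N8 is a collider here and neither N8 nor any of its descendants is conditioned on, so the collider stays closed — the path is blocked at N8.
Path 3: N0 → N7 ← N1 → N4
  N7 is a collider here and neither N7 nor any of its descendants is conditioned on, so the collider stays closed — the path is blocked at N7.
Path 4: N0 → N7 ← N4
  N7 is a collider here and neither N7 nor any of its descendants is conditioned on, so the collider stays closed — the path is blocked at N7.
Path 5: N0 → N1 → N7 ← N4
  N1 is a chain here and N1 is conditioned on, so the path is blocked at N1.
Path 6: N0 → N1 → N4
  N1 is a chain here and N1 is conditioned on, so the path is blocked at N1.
Every path is blocked, so N0 and N4 are d-separated given {N1, N2}.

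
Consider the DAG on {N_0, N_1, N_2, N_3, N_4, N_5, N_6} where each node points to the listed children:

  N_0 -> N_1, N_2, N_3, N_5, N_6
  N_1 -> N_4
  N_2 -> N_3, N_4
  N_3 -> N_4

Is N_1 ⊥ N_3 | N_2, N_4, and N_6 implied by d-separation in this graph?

We examine all 6 paths between N_1 and N_3:
Path 1: N_1 ← N_0 → N_2 → N_3
  N_2 is a chain here and N_2 is conditioned on, so the path is blocked at N_2.
Path 2: N_1 ← N_0 → N_2 → N_4 ← N_3
  N_2 is a chain here and N_2 is conditioned on, so the path is blocked at N_2.
Path 3: N_1 ← N_0 → N_3
  N_0 is a fork and N_0 is not conditioned on — no node blocks this path, so it is active.
Path 4: N_1 → N_4 ← N_2 ← N_0 → N_3
  N_2 is a chain here and N_2 is conditioned on, so the path is blocked at N_2.
Path 5: N_1 → N_4 ← N_2 → N_3
  N_2 is a fork here and N_2 is conditioned on, so the path is blocked at N_2.
Path 6: N_1 → N_4 ← N_3
  N_4 is a collider and N_4 is conditioned on, which opens it — no node blocks this path, so it is active.
Because an active path exists, N_1 and N_3 are not d-separated.

No — N_1 and N_3 are not d-separated given {N_2, N_4, N_6}.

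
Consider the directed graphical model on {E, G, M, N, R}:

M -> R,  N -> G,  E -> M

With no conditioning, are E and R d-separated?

No — E and R are not d-separated given ∅.

Only one path connects E and R:
  1. E → M → R — M:chain[open] ⇒ active
At least one path is unblocked, so d-separation fails.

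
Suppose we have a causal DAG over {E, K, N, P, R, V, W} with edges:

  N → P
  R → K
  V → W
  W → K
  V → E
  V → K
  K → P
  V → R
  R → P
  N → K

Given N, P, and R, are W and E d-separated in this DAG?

5 paths connect W and E; each must be blocked for d-separation to hold:
Path 1: W ← V → E
  V is a fork and V is not conditioned on — no node blocks this path, so it is active.
Path 2: W → K ← N → P ← R ← V → E
  N is a fork here and N is conditioned on, so the path is blocked at N.
Path 3: W → K → P ← R ← V → E
  R is a chain here and R is conditioned on, so the path is blocked at R.
Path 4: W → K ← V → E
  K is a collider and its descendant P is conditioned on, which opens it; V is a fork and V is not conditioned on — no node blocks this path, so it is active.
Path 5: W → K ← R ← V → E
  R is a chain here and R is conditioned on, so the path is blocked at R.
At least one path is unblocked, so d-separation fails.

No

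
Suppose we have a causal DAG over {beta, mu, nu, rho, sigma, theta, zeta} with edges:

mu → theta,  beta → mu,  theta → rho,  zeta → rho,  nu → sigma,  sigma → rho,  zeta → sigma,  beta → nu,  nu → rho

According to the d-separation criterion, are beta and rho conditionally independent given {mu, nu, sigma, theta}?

Enumerating the 4 paths from beta to rho and testing each for blocking by {mu, nu, sigma, theta}:
Path 1: beta → nu → rho
  nu is a chain here and nu is conditioned on, so the path is blocked at nu.
Path 2: beta → nu → sigma → rho
  nu is a chain here and nu is conditioned on, so the path is blocked at nu.
Path 3: beta → nu → sigma ← zeta → rho
  nu is a chain here and nu is conditioned on, so the path is blocked at nu.
Path 4: beta → mu → theta → rho
  mu is a chain here and mu is conditioned on, so the path is blocked at mu.
Since every path is blocked, d-separation holds.

Yes — beta and rho are d-separated given {mu, nu, sigma, theta}.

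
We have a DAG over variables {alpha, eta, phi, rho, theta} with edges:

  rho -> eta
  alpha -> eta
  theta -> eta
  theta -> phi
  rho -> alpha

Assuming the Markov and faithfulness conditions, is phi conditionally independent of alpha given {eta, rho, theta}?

Yes

There are 2 undirected paths between phi and alpha; checking each against the conditioning set {eta, rho, theta}:
  1. phi ← theta → eta ← alpha — theta:fork[blocks]; eta:collider[open] ⇒ blocked
  2. phi ← theta → eta ← rho → alpha — theta:fork[blocks]; eta:collider[open]; rho:fork[blocks] ⇒ blocked
All paths are blocked; phi ⊥ alpha | {eta, rho, theta} holds.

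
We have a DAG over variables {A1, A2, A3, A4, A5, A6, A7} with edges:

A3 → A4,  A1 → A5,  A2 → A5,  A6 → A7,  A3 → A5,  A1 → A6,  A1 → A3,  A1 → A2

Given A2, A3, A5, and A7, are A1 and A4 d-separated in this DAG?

There are 3 undirected paths between A1 and A4; checking each against the conditioning set {A2, A3, A5, A7}:
Path 1: A1 → A5 ← A3 → A4
  A3 is a fork here and A3 is conditioned on, so the path is blocked at A3.
Path 2: A1 → A2 → A5 ← A3 → A4
  A2 is a chain here and A2 is conditioned on, so the path is blocked at A2.
Path 3: A1 → A3 → A4
  A3 is a chain here and A3 is conditioned on, so the path is blocked at A3.
All paths are blocked; A1 ⊥ A4 | {A2, A3, A5, A7} holds.

Yes — A1 and A4 are d-separated given {A2, A3, A5, A7}.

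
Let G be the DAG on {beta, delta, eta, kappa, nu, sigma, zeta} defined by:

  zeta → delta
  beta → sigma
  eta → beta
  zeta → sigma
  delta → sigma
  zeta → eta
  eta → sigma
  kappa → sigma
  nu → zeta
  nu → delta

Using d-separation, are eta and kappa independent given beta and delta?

There are 5 undirected paths between eta and kappa; checking each against the conditioning set {beta, delta}:
Path 1: eta ← zeta ← nu → delta → sigma ← kappa
  delta is a chain here and delta is conditioned on, so the path is blocked at delta.
Path 2: eta ← zeta → delta → sigma ← kappa
  delta is a chain here and delta is conditioned on, so the path is blocked at delta.
Path 3: eta ← zeta → sigma ← kappa
  sigma is a collider here and neither sigma nor any of its descendants is conditioned on, so the collider stays closed — the path is blocked at sigma.
Path 4: eta → sigma ← kappa
  sigma is a collider here and neither sigma nor any of its descendants is conditioned on, so the collider stays closed — the path is blocked at sigma.
Path 5: eta → beta → sigma ← kappa
  beta is a chain here and beta is conditioned on, so the path is blocked at beta.
Since every path is blocked, d-separation holds.

Yes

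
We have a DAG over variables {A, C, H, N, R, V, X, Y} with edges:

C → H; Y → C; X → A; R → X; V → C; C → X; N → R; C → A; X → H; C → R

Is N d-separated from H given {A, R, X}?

No

There are 6 undirected paths between N and H; checking each against the conditioning set {A, R, X}:
Path 1: N → R ← C → H
  R is a collider and R is conditioned on, which opens it; C is a fork and C is not conditioned on — no node blocks this path, so it is active.
Path 2: N → R ← C → A ← X → H
  X is a fork here and X is conditioned on, so the path is blocked at X.
Path 3: N → R ← C → X → H
  X is a chain here and X is conditioned on, so the path is blocked at X.
Path 4: N → R → X → H
  R is a chain here and R is conditioned on, so the path is blocked at R.
Path 5: N → R → X ← C → H
  R is a chain here and R is conditioned on, so the path is blocked at R.
Path 6: N → R → X → A ← C → H
  R is a chain here and R is conditioned on, so the path is blocked at R.
Since the path N → R ← C → H is active, N and H are not d-separated given {A, R, X}.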